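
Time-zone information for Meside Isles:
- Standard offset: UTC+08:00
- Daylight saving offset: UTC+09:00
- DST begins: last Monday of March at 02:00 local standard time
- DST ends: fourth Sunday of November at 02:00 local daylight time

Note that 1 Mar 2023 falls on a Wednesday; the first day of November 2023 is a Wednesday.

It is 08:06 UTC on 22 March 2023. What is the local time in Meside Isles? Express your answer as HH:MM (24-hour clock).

1 March 2023 is a Wednesday, so Mondays fall on 6, 13, 20, 27; the last is March 27.
1 November 2023 is a Wednesday, so the first Sunday is November 5 and the fourth is November 26.
At the standard offset (UTC+08:00), 08:06 UTC + 8h = 16:06 Meside Isles standard time.
The standard-time date in Meside Isles, 22 March 2023, is outside the daylight-saving period (27 March – 26 November), so Meside Isles is on standard time, UTC+08:00.
08:06 UTC + 8h = 16:06 local.

16:06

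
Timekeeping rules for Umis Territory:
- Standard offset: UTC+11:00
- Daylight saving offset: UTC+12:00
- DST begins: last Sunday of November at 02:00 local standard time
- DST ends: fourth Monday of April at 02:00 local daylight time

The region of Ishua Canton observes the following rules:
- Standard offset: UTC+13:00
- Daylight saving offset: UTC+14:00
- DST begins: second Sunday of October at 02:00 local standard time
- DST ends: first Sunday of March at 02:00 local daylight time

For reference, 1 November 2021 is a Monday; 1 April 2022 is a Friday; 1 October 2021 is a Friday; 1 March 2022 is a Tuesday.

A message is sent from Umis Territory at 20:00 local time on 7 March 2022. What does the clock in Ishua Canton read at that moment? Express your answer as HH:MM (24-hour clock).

21:00

1 November 2021 is a Monday, so Sundays fall on 7, 14, 21, 28; the last is November 28.
1 April 2022 is a Friday, so the first Monday is April 4 and the fourth is April 25.
7 March 2022 lies within the daylight-saving period (28 November 2021 – 25 April 2022), so Umis Territory is on daylight time, UTC+12:00.
20:00 Umis Territory − 12h = 08:00 UTC.
1 October 2021 is a Friday, so the first Sunday is October 3 and the second is October 10.
1 March 2022 is a Tuesday, so the first Sunday is March 6.
At the standard offset (UTC+13:00), 08:00 UTC + 13h = 21:00 Ishua Canton standard time.
The standard-time date in Ishua Canton, 7 March 2022, is outside the daylight-saving period (10 October 2021 – 6 March 2022), so Ishua Canton is on standard time, UTC+13:00.
08:00 UTC + 13h = 21:00 Ishua Canton.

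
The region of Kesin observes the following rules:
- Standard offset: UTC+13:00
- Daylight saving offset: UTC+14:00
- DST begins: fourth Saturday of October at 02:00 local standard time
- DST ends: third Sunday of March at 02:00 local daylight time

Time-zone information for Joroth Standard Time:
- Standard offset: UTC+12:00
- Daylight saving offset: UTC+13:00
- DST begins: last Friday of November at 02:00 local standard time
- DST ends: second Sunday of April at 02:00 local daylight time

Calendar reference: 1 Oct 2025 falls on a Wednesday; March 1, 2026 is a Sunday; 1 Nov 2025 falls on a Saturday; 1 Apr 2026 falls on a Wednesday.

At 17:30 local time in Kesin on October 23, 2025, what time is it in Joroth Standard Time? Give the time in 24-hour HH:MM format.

1 October 2025 is a Wednesday, so the first Saturday is October 4 and the fourth is October 25.
1 March 2026 is a Sunday, so the first Sunday is March 1 and the third is March 15.
Daylight saving runs 25 October 2025 – 15 March 2026; October 23, 2025 is outside that window, so Kesin is on standard time at UTC+13:00.
17:30 Kesin − 13h = 04:30 UTC.
1 November 2025 is a Saturday, so Fridays fall on 7, 14, 21, 28; the last is November 28.
1 April 2026 is a Wednesday, so the first Sunday is April 5 and the second is April 12.
At the standard offset (UTC+12:00), 04:30 UTC + 12h = 16:30 Joroth Standard Time standard time.
Daylight saving runs 28 November 2025 – 12 April 2026; the standard-time date in Joroth Standard Time, October 23, 2025, is outside that window, so Joroth Standard Time is on standard time at UTC+12:00.
04:30 UTC + 12h = 16:30 Joroth Standard Time.

16:30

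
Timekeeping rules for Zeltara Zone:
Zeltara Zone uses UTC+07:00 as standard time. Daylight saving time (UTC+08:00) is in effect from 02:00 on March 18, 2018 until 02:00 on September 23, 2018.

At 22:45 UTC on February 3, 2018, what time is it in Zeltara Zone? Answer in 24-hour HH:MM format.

05:45

At the standard offset (UTC+07:00), 22:45 UTC + 7h = 05:45 Zeltara Zone standard time (rolling into the next day, 4 February 2018).
The standard-time date in Zeltara Zone, February 4, 2018, is outside the daylight-saving period (18 March – 23 September), so Zeltara Zone is on standard time, UTC+07:00.
22:45 UTC + 7h = 05:45 local (rolling into the next day, 4 February 2018).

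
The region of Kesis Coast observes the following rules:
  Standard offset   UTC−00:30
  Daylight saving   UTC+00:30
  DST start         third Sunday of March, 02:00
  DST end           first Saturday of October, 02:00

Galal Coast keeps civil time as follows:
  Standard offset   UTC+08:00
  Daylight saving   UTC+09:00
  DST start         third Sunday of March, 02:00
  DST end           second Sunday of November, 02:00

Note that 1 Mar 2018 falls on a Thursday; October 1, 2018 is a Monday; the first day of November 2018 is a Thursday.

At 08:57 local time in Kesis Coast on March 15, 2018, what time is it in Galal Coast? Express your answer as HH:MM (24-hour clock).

1 March 2018 is a Thursday, so the first Sunday is March 4 and the third is March 18.
1 October 2018 is a Monday, so the first Saturday is October 6.
March 15, 2018 does not fall between 18 March and 6 October, so daylight saving is not in effect and Kesis Coast is at UTC−00:30.
08:57 Kesis Coast + 0h30m = 09:27 UTC.
1 March 2018 is a Thursday, so the first Sunday is March 4 and the third is March 18.
1 November 2018 is a Thursday, so the first Sunday is November 4 and the second is November 11.
At the standard offset (UTC+08:00), 09:27 UTC + 8h = 17:27 Galal Coast standard time.
Daylight saving runs 18 March – 11 November; the standard-time date in Galal Coast, March 15, 2018, is outside that window, so Galal Coast is on standard time at UTC+08:00.
09:27 UTC + 8h = 17:27 Galal Coast.

17:27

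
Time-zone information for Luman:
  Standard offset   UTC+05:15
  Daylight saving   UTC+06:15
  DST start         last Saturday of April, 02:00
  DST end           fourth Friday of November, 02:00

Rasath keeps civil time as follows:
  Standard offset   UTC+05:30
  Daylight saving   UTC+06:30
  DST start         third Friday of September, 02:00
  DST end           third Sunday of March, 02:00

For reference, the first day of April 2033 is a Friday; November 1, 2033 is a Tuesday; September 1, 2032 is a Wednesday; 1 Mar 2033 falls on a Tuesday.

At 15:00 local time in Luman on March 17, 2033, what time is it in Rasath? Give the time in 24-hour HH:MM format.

1 April 2033 is a Friday, so Saturdays fall on 2, 9, 16, 23, 30; the last is April 30.
1 November 2033 is a Tuesday, so the first Friday is November 4 and the fourth is November 25.
Daylight saving runs 30 April – 25 November; March 17, 2033 is outside that window, so Luman is on standard time at UTC+05:15.
15:00 Luman − 5h15m = 09:45 UTC.
1 September 2032 is a Wednesday, so the first Friday is September 3 and the third is September 17.
1 March 2033 is a Tuesday, so the first Sunday is March 6 and the third is March 20.
At the standard offset (UTC+05:30), 09:45 UTC + 5h30m = 15:15 Rasath standard time.
The standard-time date in Rasath, March 17, 2033, falls between 17 September 2032 and 20 March 2033, so daylight saving is in effect and Rasath is at UTC+06:30.
09:45 UTC + 6h30m = 16:15 Rasath.

16:15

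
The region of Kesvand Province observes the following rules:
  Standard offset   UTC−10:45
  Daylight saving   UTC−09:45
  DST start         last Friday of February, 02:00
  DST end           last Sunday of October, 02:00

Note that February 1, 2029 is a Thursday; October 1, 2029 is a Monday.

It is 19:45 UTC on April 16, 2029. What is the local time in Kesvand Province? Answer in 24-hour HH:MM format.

10:00

1 February 2029 is a Thursday, so Fridays fall on 2, 9, 16, 23; the last is February 23.
1 October 2029 is a Monday, so Sundays fall on 7, 14, 21, 28; the last is October 28.
At the standard offset (UTC−10:45), 19:45 UTC − 10h45m = 09:00 Kesvand Province standard time.
The standard-time date in Kesvand Province, April 16, 2029, falls between 23 February and 28 October, so daylight saving is in effect and Kesvand Province is at UTC−09:45.
19:45 UTC − 9h45m = 10:00 local.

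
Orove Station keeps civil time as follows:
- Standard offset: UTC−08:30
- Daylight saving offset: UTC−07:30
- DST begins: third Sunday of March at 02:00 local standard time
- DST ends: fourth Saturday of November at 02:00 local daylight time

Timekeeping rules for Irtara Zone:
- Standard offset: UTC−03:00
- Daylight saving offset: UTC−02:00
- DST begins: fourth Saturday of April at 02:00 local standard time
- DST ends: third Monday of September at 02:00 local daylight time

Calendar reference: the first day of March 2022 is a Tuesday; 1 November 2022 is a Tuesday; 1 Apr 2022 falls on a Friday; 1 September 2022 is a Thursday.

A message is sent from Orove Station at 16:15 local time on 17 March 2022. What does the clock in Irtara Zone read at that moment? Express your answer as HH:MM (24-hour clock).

21:45

1 March 2022 is a Tuesday, so the first Sunday is March 6 and the third is March 20.
1 November 2022 is a Tuesday, so the first Saturday is November 5 and the fourth is November 26.
Daylight saving runs 20 March – 26 November; 17 March 2022 is outside that window, so Orove Station is on standard time at UTC−08:30.
16:15 Orove Station + 8h30m = 00:45 UTC (rolling into the next day, 18 March 2022).
1 April 2022 is a Friday, so the first Saturday is April 2 and the fourth is April 23.
1 September 2022 is a Thursday, so the first Monday is September 5 and the third is September 19.
At the standard offset (UTC−03:00), 00:45 UTC − 3h = 21:45 Irtara Zone standard time (rolling into the previous day, 17 March 2022).
The standard-time date in Irtara Zone, 17 March 2022, does not fall between 23 April and 19 September, so daylight saving is not in effect and Irtara Zone is at UTC−03:00.
00:45 UTC − 3h = 21:45 Irtara Zone (rolling into the previous day, 17 March 2022).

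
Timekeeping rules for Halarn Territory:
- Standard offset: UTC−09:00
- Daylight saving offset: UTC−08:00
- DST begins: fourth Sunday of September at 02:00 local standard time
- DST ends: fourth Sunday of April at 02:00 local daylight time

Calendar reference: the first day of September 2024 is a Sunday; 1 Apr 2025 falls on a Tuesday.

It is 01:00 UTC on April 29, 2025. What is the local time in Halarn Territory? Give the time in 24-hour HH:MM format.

16:00

1 September 2024 is a Sunday, so the first Sunday is September 1 and the fourth is September 22.
1 April 2025 is a Tuesday, so the first Sunday is April 6 and the fourth is April 27.
At the standard offset (UTC−09:00), 01:00 UTC − 9h = 16:00 Halarn Territory standard time (rolling into the previous day, 28 April 2025).
Daylight saving runs 22 September 2024 – 27 April 2025; the standard-time date in Halarn Territory, April 28, 2025, is outside that window, so Halarn Territory is on standard time at UTC−09:00.
01:00 UTC − 9h = 16:00 local (rolling into the previous day, 28 April 2025).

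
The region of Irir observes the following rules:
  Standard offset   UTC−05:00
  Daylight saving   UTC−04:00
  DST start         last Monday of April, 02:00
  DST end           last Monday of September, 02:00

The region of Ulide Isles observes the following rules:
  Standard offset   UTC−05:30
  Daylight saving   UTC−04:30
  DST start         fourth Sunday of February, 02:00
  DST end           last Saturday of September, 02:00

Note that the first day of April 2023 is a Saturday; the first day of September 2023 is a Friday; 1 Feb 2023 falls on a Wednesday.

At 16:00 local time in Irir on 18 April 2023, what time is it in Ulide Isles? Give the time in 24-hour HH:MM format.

16:30

1 April 2023 is a Saturday, so Mondays fall on 3, 10, 17, 24; the last is April 24.
1 September 2023 is a Friday, so Mondays fall on 4, 11, 18, 25; the last is September 25.
18 April 2023 is outside the daylight-saving period (24 April – 25 September), so Irir is on standard time, UTC−05:00.
16:00 Irir + 5h = 21:00 UTC.
1 February 2023 is a Wednesday, so the first Sunday is February 5 and the fourth is February 26.
1 September 2023 is a Friday, so Saturdays fall on 2, 9, 16, 23, 30; the last is September 30.
At the standard offset (UTC−05:30), 21:00 UTC − 5h30m = 15:30 Ulide Isles standard time.
Daylight saving runs 26 February – 30 September; the standard-time date in Ulide Isles, 18 April 2023, is inside that window, so Ulide Isles is at UTC−04:30.
21:00 UTC − 4h30m = 16:30 Ulide Isles.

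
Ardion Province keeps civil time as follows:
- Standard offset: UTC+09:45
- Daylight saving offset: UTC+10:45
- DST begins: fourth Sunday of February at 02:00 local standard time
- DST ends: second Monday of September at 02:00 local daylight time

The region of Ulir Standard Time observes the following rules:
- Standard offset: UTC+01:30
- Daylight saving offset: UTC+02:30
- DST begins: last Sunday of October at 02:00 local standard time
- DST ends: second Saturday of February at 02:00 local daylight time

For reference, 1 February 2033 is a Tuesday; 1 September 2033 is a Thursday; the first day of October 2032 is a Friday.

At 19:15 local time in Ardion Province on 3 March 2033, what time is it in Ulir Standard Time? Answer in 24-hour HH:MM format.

10:00

1 February 2033 is a Tuesday, so the first Sunday is February 6 and the fourth is February 27.
1 September 2033 is a Thursday, so the first Monday is September 5 and the second is September 12.
Daylight saving runs 27 February – 12 September; 3 March 2033 is inside that window, so Ardion Province is at UTC+10:45.
19:15 Ardion Province − 10h45m = 08:30 UTC.
1 October 2032 is a Friday, so Sundays fall on 3, 10, 17, 24, 31; the last is October 31.
1 February 2033 is a Tuesday, so the first Saturday is February 5 and the second is February 12.
At the standard offset (UTC+01:30), 08:30 UTC + 1h30m = 10:00 Ulir Standard Time standard time.
The standard-time date in Ulir Standard Time, 3 March 2033, does not fall between 31 October 2032 and 12 February 2033, so daylight saving is not in effect and Ulir Standard Time is at UTC+01:30.
08:30 UTC + 1h30m = 10:00 Ulir Standard Time.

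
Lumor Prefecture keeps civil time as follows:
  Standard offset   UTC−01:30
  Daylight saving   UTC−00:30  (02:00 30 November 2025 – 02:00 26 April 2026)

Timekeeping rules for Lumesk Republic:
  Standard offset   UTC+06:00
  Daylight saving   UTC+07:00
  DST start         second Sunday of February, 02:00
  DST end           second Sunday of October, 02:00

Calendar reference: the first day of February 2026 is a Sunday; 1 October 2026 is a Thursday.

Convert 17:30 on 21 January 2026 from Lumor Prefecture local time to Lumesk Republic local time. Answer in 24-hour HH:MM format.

21 January 2026 lies within the daylight-saving period (30 November 2025 – 26 April 2026), so Lumor Prefecture is on daylight time, UTC−00:30.
17:30 Lumor Prefecture + 0h30m = 18:00 UTC.
1 February 2026 is a Sunday, so the first Sunday is February 1 and the second is February 8.
1 October 2026 is a Thursday, so the first Sunday is October 4 and the second is October 11.
At the standard offset (UTC+06:00), 18:00 UTC + 6h = 00:00 Lumesk Republic standard time (rolling into the next day, 22 January 2026).
The standard-time date in Lumesk Republic, 22 January 2026, is outside the daylight-saving period (8 February – 11 October), so Lumesk Republic is on standard time, UTC+06:00.
18:00 UTC + 6h = 00:00 Lumesk Republic (rolling into the next day, 22 January 2026).

00:00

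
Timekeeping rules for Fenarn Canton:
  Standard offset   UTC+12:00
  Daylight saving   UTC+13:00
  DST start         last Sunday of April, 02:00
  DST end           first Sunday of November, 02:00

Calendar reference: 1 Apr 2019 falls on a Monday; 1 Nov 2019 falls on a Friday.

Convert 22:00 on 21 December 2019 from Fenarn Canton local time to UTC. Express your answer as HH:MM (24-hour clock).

1 April 2019 is a Monday, so Sundays fall on 7, 14, 21, 28; the last is April 28.
1 November 2019 is a Friday, so the first Sunday is November 3.
21 December 2019 does not fall between 28 April and 3 November, so daylight saving is not in effect and Fenarn Canton is at UTC+12:00.
22:00 local − 12h = 10:00 UTC.

10:00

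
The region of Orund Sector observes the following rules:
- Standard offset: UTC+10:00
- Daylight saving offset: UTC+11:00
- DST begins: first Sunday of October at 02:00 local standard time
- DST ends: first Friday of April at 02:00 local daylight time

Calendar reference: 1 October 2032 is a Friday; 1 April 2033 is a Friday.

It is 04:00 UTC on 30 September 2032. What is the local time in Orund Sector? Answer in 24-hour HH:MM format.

1 October 2032 is a Friday, so the first Sunday is October 3.
1 April 2033 is a Friday, so the first Friday is April 1.
At the standard offset (UTC+10:00), 04:00 UTC + 10h = 14:00 Orund Sector standard time.
Daylight saving runs 3 October 2032 – 1 April 2033; the standard-time date in Orund Sector, 30 September 2032, is outside that window, so Orund Sector is on standard time at UTC+10:00.
04:00 UTC + 10h = 14:00 local.

14:00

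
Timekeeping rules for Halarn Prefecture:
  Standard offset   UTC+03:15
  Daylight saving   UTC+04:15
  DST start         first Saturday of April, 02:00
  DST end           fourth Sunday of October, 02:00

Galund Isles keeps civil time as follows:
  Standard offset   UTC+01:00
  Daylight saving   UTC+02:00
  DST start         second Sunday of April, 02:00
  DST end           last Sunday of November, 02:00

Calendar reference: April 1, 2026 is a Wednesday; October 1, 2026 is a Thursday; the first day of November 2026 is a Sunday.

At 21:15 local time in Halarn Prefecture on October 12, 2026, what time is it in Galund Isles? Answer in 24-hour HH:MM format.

1 April 2026 is a Wednesday, so the first Saturday is April 4.
1 October 2026 is a Thursday, so the first Sunday is October 4 and the fourth is October 25.
October 12, 2026 lies within the daylight-saving period (4 April – 25 October), so Halarn Prefecture is on daylight time, UTC+04:15.
21:15 Halarn Prefecture − 4h15m = 17:00 UTC.
1 April 2026 is a Wednesday, so the first Sunday is April 5 and the second is April 12.
1 November 2026 is a Sunday, so Sundays fall on 1, 8, 15, 22, 29; the last is November 29.
At the standard offset (UTC+01:00), 17:00 UTC + 1h = 18:00 Galund Isles standard time.
The standard-time date in Galund Isles, October 12, 2026, falls between 12 April and 29 November, so daylight saving is in effect and Galund Isles is at UTC+02:00.
17:00 UTC + 2h = 19:00 Galund Isles.

19:00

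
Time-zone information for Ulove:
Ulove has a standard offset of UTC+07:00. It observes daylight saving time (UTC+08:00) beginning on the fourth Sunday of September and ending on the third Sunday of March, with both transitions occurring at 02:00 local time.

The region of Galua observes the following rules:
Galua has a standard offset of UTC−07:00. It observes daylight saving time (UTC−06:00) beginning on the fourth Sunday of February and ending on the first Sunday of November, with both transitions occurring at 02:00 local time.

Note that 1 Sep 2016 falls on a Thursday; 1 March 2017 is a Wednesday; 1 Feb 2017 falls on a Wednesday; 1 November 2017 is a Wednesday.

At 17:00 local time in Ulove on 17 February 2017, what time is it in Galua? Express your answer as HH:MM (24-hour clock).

02:00

1 September 2016 is a Thursday, so the first Sunday is September 4 and the fourth is September 25.
1 March 2017 is a Wednesday, so the first Sunday is March 5 and the third is March 19.
Daylight saving runs 25 September 2016 – 19 March 2017; 17 February 2017 is inside that window, so Ulove is at UTC+08:00.
17:00 Ulove − 8h = 09:00 UTC.
1 February 2017 is a Wednesday, so the first Sunday is February 5 and the fourth is February 26.
1 November 2017 is a Wednesday, so the first Sunday is November 5.
At the standard offset (UTC−07:00), 09:00 UTC − 7h = 02:00 Galua standard time.
The standard-time date in Galua, 17 February 2017, does not fall between 26 February and 5 November, so daylight saving is not in effect and Galua is at UTC−07:00.
09:00 UTC − 7h = 02:00 Galua.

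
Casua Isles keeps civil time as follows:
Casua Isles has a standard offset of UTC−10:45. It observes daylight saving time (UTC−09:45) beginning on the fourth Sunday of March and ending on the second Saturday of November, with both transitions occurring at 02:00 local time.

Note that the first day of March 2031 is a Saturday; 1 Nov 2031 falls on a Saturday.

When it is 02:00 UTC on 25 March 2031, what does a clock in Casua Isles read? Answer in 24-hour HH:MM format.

16:15

1 March 2031 is a Saturday, so the first Sunday is March 2 and the fourth is March 23.
1 November 2031 is a Saturday, so the first Saturday is November 1 and the second is November 8.
At the standard offset (UTC−10:45), 02:00 UTC − 10h45m = 15:15 Casua Isles standard time (rolling into the previous day, 24 March 2031).
The standard-time date in Casua Isles, 24 March 2031, lies within the daylight-saving period (23 March – 8 November), so Casua Isles is on daylight time, UTC−09:45.
02:00 UTC − 9h45m = 16:15 local (rolling into the previous day, 24 March 2031).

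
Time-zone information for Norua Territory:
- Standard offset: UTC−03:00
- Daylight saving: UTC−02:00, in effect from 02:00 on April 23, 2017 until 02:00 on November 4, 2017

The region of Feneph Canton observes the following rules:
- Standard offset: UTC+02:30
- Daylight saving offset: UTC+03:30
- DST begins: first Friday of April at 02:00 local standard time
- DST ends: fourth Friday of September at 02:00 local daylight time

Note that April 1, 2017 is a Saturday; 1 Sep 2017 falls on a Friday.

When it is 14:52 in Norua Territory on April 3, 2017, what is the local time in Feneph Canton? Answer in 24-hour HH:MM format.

20:22

Daylight saving runs 23 April – 4 November; April 3, 2017 is outside that window, so Norua Territory is on standard time at UTC−03:00.
14:52 Norua Territory + 3h = 17:52 UTC.
1 April 2017 is a Saturday, so the first Friday is April 7.
1 September 2017 is a Friday, so the first Friday is September 1 and the fourth is September 22.
At the standard offset (UTC+02:30), 17:52 UTC + 2h30m = 20:22 Feneph Canton standard time.
The standard-time date in Feneph Canton, April 3, 2017, does not fall between 7 April and 22 September, so daylight saving is not in effect and Feneph Canton is at UTC+02:30.
17:52 UTC + 2h30m = 20:22 Feneph Canton.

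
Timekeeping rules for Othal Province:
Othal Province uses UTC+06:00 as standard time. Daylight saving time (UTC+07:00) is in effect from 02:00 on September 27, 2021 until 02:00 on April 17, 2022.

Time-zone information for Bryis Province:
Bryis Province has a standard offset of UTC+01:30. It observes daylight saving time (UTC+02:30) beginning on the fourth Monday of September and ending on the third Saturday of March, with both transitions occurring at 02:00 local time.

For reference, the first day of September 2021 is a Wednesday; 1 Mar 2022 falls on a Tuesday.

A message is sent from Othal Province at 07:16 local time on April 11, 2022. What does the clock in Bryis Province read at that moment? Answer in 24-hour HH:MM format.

April 11, 2022 falls between 27 September 2021 and 17 April 2022, so daylight saving is in effect and Othal Province is at UTC+07:00.
07:16 Othal Province − 7h = 00:16 UTC.
1 September 2021 is a Wednesday, so the first Monday is September 6 and the fourth is September 27.
1 March 2022 is a Tuesday, so the first Saturday is March 5 and the third is March 19.
At the standard offset (UTC+01:30), 00:16 UTC + 1h30m = 01:46 Bryis Province standard time.
Daylight saving runs 27 September 2021 – 19 March 2022; the standard-time date in Bryis Province, April 11, 2022, is outside that window, so Bryis Province is on standard time at UTC+01:30.
00:16 UTC + 1h30m = 01:46 Bryis Province.

01:46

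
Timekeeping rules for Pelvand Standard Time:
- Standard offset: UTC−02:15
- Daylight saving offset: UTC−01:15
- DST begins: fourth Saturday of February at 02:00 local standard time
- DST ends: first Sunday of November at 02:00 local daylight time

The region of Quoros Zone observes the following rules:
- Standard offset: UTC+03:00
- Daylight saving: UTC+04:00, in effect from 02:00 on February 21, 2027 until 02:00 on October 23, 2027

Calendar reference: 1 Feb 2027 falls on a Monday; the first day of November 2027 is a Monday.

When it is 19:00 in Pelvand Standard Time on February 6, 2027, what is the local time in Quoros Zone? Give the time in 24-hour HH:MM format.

00:15

1 February 2027 is a Monday, so the first Saturday is February 6 and the fourth is February 27.
1 November 2027 is a Monday, so the first Sunday is November 7.
Daylight saving runs 27 February – 7 November; February 6, 2027 is outside that window, so Pelvand Standard Time is on standard time at UTC−02:15.
19:00 Pelvand Standard Time + 2h15m = 21:15 UTC.
At the standard offset (UTC+03:00), 21:15 UTC + 3h = 00:15 Quoros Zone standard time (rolling into the next day, 7 February 2027).
The standard-time date in Quoros Zone, February 7, 2027, does not fall between 21 February and 23 October, so daylight saving is not in effect and Quoros Zone is at UTC+03:00.
21:15 UTC + 3h = 00:15 Quoros Zone (rolling into the next day, 7 February 2027).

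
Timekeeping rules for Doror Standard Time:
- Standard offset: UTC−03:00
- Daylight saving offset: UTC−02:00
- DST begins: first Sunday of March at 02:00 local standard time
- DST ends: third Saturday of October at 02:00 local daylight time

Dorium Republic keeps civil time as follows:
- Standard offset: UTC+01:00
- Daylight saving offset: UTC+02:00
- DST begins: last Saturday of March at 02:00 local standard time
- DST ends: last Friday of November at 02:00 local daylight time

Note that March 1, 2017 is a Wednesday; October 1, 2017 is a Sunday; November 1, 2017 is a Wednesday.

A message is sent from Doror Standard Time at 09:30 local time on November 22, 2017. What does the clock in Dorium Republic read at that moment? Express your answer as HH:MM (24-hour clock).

14:30

1 March 2017 is a Wednesday, so the first Sunday is March 5.
1 October 2017 is a Sunday, so the first Saturday is October 7 and the third is October 21.
Daylight saving runs 5 March – 21 October; November 22, 2017 is outside that window, so Doror Standard Time is on standard time at UTC−03:00.
09:30 Doror Standard Time + 3h = 12:30 UTC.
1 March 2017 is a Wednesday, so Saturdays fall on 4, 11, 18, 25; the last is March 25.
1 November 2017 is a Wednesday, so Fridays fall on 3, 10, 17, 24; the last is November 24.
At the standard offset (UTC+01:00), 12:30 UTC + 1h = 13:30 Dorium Republic standard time.
The standard-time date in Dorium Republic, November 22, 2017, falls between 25 March and 24 November, so daylight saving is in effect and Dorium Republic is at UTC+02:00.
12:30 UTC + 2h = 14:30 Dorium Republic.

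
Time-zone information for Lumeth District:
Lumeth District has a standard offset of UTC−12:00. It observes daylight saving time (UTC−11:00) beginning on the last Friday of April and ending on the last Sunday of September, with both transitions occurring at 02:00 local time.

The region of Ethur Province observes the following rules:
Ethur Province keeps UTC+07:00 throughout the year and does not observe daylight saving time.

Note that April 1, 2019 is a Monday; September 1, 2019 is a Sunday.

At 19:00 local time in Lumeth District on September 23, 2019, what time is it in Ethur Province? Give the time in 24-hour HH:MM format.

1 April 2019 is a Monday, so Fridays fall on 5, 12, 19, 26; the last is April 26.
1 September 2019 is a Sunday, so Sundays fall on 1, 8, 15, 22, 29; the last is September 29.
September 23, 2019 falls between 26 April and 29 September, so daylight saving is in effect and Lumeth District is at UTC−11:00.
19:00 Lumeth District + 11h = 06:00 UTC (rolling into the next day, 24 September 2019).
Ethur Province has no daylight saving, so its offset is UTC+07:00 year-round.
06:00 UTC + 7h = 13:00 Ethur Province.

13:00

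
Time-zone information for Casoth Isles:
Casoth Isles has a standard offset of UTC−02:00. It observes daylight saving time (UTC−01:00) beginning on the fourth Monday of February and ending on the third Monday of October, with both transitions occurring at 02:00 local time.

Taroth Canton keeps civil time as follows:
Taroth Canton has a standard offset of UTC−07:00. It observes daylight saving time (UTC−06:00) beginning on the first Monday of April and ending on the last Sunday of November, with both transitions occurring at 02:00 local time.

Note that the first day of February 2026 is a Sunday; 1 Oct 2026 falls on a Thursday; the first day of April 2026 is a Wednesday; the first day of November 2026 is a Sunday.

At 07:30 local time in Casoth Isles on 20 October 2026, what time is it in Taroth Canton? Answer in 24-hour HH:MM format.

03:30

1 February 2026 is a Sunday, so the first Monday is February 2 and the fourth is February 23.
1 October 2026 is a Thursday, so the first Monday is October 5 and the third is October 19.
20 October 2026 is outside the daylight-saving period (23 February – 19 October), so Casoth Isles is on standard time, UTC−02:00.
07:30 Casoth Isles + 2h = 09:30 UTC.
1 April 2026 is a Wednesday, so the first Monday is April 6.
1 November 2026 is a Sunday, so Sundays fall on 1, 8, 15, 22, 29; the last is November 29.
At the standard offset (UTC−07:00), 09:30 UTC − 7h = 02:30 Taroth Canton standard time.
The standard-time date in Taroth Canton, 20 October 2026, lies within the daylight-saving period (6 April – 29 November), so Taroth Canton is on daylight time, UTC−06:00.
09:30 UTC − 6h = 03:30 Taroth Canton.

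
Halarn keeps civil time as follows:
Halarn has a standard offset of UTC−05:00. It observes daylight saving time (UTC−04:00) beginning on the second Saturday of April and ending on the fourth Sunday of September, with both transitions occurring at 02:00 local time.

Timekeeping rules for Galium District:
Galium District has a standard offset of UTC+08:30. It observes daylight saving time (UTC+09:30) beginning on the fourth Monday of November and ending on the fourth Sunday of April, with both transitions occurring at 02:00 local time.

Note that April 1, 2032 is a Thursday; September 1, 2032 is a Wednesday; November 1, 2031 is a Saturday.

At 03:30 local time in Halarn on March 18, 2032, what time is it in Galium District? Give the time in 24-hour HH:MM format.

18:00

1 April 2032 is a Thursday, so the first Saturday is April 3 and the second is April 10.
1 September 2032 is a Wednesday, so the first Sunday is September 5 and the fourth is September 26.
Daylight saving runs 10 April – 26 September; March 18, 2032 is outside that window, so Halarn is on standard time at UTC−05:00.
03:30 Halarn + 5h = 08:30 UTC.
1 November 2031 is a Saturday, so the first Monday is November 3 and the fourth is November 24.
1 April 2032 is a Thursday, so the first Sunday is April 4 and the fourth is April 25.
At the standard offset (UTC+08:30), 08:30 UTC + 8h30m = 17:00 Galium District standard time.
The standard-time date in Galium District, March 18, 2032, lies within the daylight-saving period (24 November 2031 – 25 April 2032), so Galium District is on daylight time, UTC+09:30.
08:30 UTC + 9h30m = 18:00 Galium District.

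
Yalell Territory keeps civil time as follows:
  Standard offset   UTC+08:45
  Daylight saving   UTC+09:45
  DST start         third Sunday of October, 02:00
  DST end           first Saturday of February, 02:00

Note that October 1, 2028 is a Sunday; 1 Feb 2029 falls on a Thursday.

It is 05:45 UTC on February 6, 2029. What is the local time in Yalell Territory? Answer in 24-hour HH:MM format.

14:30

1 October 2028 is a Sunday, so the first Sunday is October 1 and the third is October 15.
1 February 2029 is a Thursday, so the first Saturday is February 3.
At the standard offset (UTC+08:45), 05:45 UTC + 8h45m = 14:30 Yalell Territory standard time.
Daylight saving runs 15 October 2028 – 3 February 2029; the standard-time date in Yalell Territory, February 6, 2029, is outside that window, so Yalell Territory is on standard time at UTC+08:45.
05:45 UTC + 8h45m = 14:30 local.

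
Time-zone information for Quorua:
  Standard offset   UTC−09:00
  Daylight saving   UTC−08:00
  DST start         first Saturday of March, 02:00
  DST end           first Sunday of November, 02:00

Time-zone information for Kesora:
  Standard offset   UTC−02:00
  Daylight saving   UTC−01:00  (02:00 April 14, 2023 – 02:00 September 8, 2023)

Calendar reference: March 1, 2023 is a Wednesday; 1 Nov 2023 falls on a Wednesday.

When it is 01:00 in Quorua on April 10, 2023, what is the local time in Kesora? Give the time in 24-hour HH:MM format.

07:00

1 March 2023 is a Wednesday, so the first Saturday is March 4.
1 November 2023 is a Wednesday, so the first Sunday is November 5.
Daylight saving runs 4 March – 5 November; April 10, 2023 is inside that window, so Quorua is at UTC−08:00.
01:00 Quorua + 8h = 09:00 UTC.
At the standard offset (UTC−02:00), 09:00 UTC − 2h = 07:00 Kesora standard time.
The standard-time date in Kesora, April 10, 2023, does not fall between 14 April and 8 September, so daylight saving is not in effect and Kesora is at UTC−02:00.
09:00 UTC − 2h = 07:00 Kesora.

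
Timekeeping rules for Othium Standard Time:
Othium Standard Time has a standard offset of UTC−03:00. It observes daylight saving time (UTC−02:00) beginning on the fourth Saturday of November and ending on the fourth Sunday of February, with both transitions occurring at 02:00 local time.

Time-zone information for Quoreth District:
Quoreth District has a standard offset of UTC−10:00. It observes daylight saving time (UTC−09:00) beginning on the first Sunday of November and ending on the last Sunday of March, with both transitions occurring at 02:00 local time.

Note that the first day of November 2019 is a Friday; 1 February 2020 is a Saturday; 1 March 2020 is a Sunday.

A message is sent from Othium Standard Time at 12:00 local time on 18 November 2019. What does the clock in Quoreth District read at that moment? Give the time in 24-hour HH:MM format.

1 November 2019 is a Friday, so the first Saturday is November 2 and the fourth is November 23.
1 February 2020 is a Saturday, so the first Sunday is February 2 and the fourth is February 23.
Daylight saving runs 23 November 2019 – 23 February 2020; 18 November 2019 is outside that window, so Othium Standard Time is on standard time at UTC−03:00.
12:00 Othium Standard Time + 3h = 15:00 UTC.
1 November 2019 is a Friday, so the first Sunday is November 3.
1 March 2020 is a Sunday, so Sundays fall on 1, 8, 15, 22, 29; the last is March 29.
At the standard offset (UTC−10:00), 15:00 UTC − 10h = 05:00 Quoreth District standard time.
The standard-time date in Quoreth District, 18 November 2019, lies within the daylight-saving period (3 November 2019 – 29 March 2020), so Quoreth District is on daylight time, UTC−09:00.
15:00 UTC − 9h = 06:00 Quoreth District.

06:00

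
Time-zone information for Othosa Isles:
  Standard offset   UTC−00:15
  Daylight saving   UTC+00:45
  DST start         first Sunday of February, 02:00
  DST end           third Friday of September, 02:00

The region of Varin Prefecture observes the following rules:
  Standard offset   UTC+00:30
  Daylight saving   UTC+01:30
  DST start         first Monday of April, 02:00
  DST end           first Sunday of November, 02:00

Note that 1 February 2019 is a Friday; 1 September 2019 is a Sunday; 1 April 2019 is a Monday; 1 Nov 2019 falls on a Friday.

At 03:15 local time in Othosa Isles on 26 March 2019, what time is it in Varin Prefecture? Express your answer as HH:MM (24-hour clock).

03:00

1 February 2019 is a Friday, so the first Sunday is February 3.
1 September 2019 is a Sunday, so the first Friday is September 6 and the third is September 20.
26 March 2019 lies within the daylight-saving period (3 February – 20 September), so Othosa Isles is on daylight time, UTC+00:45.
03:15 Othosa Isles − 0h45m = 02:30 UTC.
1 April 2019 is a Monday, so the first Monday is April 1.
1 November 2019 is a Friday, so the first Sunday is November 3.
At the standard offset (UTC+00:30), 02:30 UTC + 0h30m = 03:00 Varin Prefecture standard time.
The standard-time date in Varin Prefecture, 26 March 2019, is outside the daylight-saving period (1 April – 3 November), so Varin Prefecture is on standard time, UTC+00:30.
02:30 UTC + 0h30m = 03:00 Varin Prefecture.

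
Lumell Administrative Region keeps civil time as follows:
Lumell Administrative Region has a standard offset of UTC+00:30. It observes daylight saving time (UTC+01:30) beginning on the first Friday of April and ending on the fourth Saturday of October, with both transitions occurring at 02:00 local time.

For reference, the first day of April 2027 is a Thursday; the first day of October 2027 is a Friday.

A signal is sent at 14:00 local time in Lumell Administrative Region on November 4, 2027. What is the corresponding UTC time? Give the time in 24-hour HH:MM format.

13:30

1 April 2027 is a Thursday, so the first Friday is April 2.
1 October 2027 is a Friday, so the first Saturday is October 2 and the fourth is October 23.
November 4, 2027 does not fall between 2 April and 23 October, so daylight saving is not in effect and Lumell Administrative Region is at UTC+00:30.
14:00 local − 0h30m = 13:30 UTC.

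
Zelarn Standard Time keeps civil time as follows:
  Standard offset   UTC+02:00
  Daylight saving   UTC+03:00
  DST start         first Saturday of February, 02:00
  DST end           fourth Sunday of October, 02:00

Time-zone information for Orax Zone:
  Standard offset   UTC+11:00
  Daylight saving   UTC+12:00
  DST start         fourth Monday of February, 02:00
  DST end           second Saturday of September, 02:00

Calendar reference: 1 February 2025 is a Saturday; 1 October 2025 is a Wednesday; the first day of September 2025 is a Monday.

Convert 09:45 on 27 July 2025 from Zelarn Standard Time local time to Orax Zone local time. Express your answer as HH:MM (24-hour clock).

18:45

1 February 2025 is a Saturday, so the first Saturday is February 1.
1 October 2025 is a Wednesday, so the first Sunday is October 5 and the fourth is October 26.
27 July 2025 lies within the daylight-saving period (1 February – 26 October), so Zelarn Standard Time is on daylight time, UTC+03:00.
09:45 Zelarn Standard Time − 3h = 06:45 UTC.
1 February 2025 is a Saturday, so the first Monday is February 3 and the fourth is February 24.
1 September 2025 is a Monday, so the first Saturday is September 6 and the second is September 13.
At the standard offset (UTC+11:00), 06:45 UTC + 11h = 17:45 Orax Zone standard time.
Daylight saving runs 24 February – 13 September; the standard-time date in Orax Zone, 27 July 2025, is inside that window, so Orax Zone is at UTC+12:00.
06:45 UTC + 12h = 18:45 Orax Zone.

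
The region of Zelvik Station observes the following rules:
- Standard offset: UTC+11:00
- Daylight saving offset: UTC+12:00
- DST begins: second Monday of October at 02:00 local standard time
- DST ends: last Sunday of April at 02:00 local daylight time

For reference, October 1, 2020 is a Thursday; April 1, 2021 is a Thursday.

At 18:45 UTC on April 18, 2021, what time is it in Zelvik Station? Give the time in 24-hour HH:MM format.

1 October 2020 is a Thursday, so the first Monday is October 5 and the second is October 12.
1 April 2021 is a Thursday, so Sundays fall on 4, 11, 18, 25; the last is April 25.
At the standard offset (UTC+11:00), 18:45 UTC + 11h = 05:45 Zelvik Station standard time (rolling into the next day, 19 April 2021).
The standard-time date in Zelvik Station, April 19, 2021, falls between 12 October 2020 and 25 April 2021, so daylight saving is in effect and Zelvik Station is at UTC+12:00.
18:45 UTC + 12h = 06:45 local (rolling into the next day, 19 April 2021).

06:45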